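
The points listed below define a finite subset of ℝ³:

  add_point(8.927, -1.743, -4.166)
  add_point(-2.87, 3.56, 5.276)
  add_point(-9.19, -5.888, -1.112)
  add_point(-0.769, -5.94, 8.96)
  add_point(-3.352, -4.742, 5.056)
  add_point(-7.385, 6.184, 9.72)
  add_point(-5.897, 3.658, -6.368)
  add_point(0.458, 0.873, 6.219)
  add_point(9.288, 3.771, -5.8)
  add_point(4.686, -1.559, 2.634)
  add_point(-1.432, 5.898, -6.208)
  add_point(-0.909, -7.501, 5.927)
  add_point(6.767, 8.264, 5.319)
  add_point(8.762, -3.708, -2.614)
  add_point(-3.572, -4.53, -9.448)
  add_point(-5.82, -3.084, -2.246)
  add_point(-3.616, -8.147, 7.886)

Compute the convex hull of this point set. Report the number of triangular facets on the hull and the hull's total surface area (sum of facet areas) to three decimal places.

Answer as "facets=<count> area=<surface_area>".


Extreme-point indices: [0, 2, 3, 5, 6, 8, 10, 11, 12, 13, 14, 16] — 12 of 17 on the boundary.

Triangle areas on the boundary:
  f1: (p16, p5, p2) → 78.6687
  f2: (p6, p5, p2) → 87.1582
  f3: (p10, p6, p5) → 40.8578
  f4: (p0, p13, p8) → 2.6793
  f5: (p12, p13, p8) → 49.8901
  f6: (p12, p10, p8) → 65.0679
  f7: (p12, p10, p5) → 101.4134
  f8: (p14, p0, p8) → 39.5131
  f9: (p14, p10, p8) → 60.8393
  f10: (p14, p10, p6) → 22.2219
  f11: (p14, p6, p2) → 43.7836
  f12: (p14, p0, p13) → 17.3777
  f13: (p14, p11, p13) → 89.4198
  f14: (p14, p16, p2) → 49.6645
  f15: (p14, p11, p16) → 24.0100
  f16: (p3, p11, p13) → 20.9819
  f17: (p3, p12, p13) → 101.5316
  f18: (p3, p11, p16) → 5.3447
  f19: (p3, p16, p5) → 25.6283
  f20: (p3, p12, p5) → 97.0906
Σ area = 1023.142

Euler characteristic 12−30+20 = 2 ✓

facets=20 area=1023.142


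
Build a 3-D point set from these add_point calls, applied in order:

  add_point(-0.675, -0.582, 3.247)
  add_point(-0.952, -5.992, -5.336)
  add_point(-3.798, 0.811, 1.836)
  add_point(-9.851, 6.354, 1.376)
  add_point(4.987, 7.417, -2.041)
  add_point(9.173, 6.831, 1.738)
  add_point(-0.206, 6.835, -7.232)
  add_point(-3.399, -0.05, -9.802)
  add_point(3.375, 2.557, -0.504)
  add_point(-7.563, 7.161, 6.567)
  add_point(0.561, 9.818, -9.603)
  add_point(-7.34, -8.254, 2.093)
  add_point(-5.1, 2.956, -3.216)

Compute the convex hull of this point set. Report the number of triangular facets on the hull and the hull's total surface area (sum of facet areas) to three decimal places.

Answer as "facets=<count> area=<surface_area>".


Points on the hull: [0, 1, 3, 5, 7, 9, 10, 11] (8 of 13).

Per-facet area ½‖(b−a)×(c−a)‖:
  f1: (p7, p11, p3) → 94.0255
  f2: (p10, p7, p3) → 73.9734
  f3: (p9, p11, p3) → 42.4994
  f4: (p9, p10, p3) → 41.7983
  f5: (p9, p10, p5) → 118.4214
  f6: (p1, p11, p5) → 87.1202
  f7: (p1, p7, p11) → 36.1663
  f8: (p1, p10, p5) → 112.2900
  f9: (p1, p10, p7) → 33.9733
  f10: (p0, p11, p5) → 19.6711
  f11: (p0, p9, p5) → 67.1258
  f12: (p0, p9, p11) → 54.9732
Σ area = 782.038

Euler: V−E+F = 8−18+12 = 2.

facets=12 area=782.038


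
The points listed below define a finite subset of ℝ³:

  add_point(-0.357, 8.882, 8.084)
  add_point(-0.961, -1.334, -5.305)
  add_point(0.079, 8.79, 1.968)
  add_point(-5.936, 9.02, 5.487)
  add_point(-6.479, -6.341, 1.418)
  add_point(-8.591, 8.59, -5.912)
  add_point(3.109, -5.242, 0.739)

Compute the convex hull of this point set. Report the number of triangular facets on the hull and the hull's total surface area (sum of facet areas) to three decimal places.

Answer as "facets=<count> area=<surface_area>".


facets=10 area=532.079

Points on the hull: [0, 1, 2, 3, 4, 5, 6] (7 of 7).

Area of each hull facet:
  f1: (p0, p4, p6) → 77.9913
  f2: (p1, p4, p5) → 62.6171
  f3: (p1, p4, p6) → 36.9501
  f4: (p3, p4, p5) → 89.0448
  f5: (p3, p0, p4) → 48.5978
  f6: (p2, p0, p6) → 43.8850
  f7: (p2, p1, p6) → 51.5346
  f8: (p2, p1, p5) → 64.8310
  f9: (p2, p3, p5) → 38.9907
  f10: (p2, p3, p0) → 17.6365
Σ area = 532.079

Euler characteristic 7−15+10 = 2 ✓


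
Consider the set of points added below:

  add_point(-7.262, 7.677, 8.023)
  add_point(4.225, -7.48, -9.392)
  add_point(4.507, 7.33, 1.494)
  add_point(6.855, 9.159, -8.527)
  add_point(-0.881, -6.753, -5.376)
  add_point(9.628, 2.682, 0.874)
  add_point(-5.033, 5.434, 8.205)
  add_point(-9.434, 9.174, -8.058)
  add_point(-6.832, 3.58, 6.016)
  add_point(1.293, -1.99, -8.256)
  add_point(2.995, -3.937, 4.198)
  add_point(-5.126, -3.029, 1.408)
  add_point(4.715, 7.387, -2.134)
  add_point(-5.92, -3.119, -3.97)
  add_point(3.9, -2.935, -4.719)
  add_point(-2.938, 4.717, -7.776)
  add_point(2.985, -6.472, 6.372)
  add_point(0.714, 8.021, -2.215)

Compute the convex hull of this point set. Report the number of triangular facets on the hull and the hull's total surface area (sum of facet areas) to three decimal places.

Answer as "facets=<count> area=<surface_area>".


Points on the hull: [0, 1, 2, 3, 4, 5, 6, 7, 8, 11, 13, 16] (12 of 18).

Triangle areas on the boundary:
  f1: (p3, p1, p7) → 135.8083
  f2: (p3, p1, p5) → 87.6667
  f3: (p13, p1, p7) → 75.4421
  f4: (p2, p6, p5) → 34.5644
  f5: (p2, p3, p5) → 35.9648
  f6: (p4, p13, p1) → 12.0049
  f7: (p16, p6, p5) → 88.0822
  f8: (p16, p1, p5) → 89.9505
  f9: (p16, p4, p1) → 37.9964
  f10: (p0, p2, p6) → 16.9680
  f11: (p0, p3, p7) → 132.0445
  f12: (p0, p2, p3) → 53.0684
  f13: (p11, p4, p13) → 17.2070
  f14: (p11, p16, p4) → 44.1154
  f15: (p8, p11, p16) → 41.0762
  f16: (p8, p16, p6) → 23.7954
  f17: (p8, p0, p6) → 5.3611
  f18: (p8, p11, p13) → 18.8937
  f19: (p8, p13, p7) → 77.7849
  f20: (p8, p0, p7) → 35.1456
Σ area = 1062.940

Check V−E+F: 12 − 30 + 20 = 2.

facets=20 area=1062.940


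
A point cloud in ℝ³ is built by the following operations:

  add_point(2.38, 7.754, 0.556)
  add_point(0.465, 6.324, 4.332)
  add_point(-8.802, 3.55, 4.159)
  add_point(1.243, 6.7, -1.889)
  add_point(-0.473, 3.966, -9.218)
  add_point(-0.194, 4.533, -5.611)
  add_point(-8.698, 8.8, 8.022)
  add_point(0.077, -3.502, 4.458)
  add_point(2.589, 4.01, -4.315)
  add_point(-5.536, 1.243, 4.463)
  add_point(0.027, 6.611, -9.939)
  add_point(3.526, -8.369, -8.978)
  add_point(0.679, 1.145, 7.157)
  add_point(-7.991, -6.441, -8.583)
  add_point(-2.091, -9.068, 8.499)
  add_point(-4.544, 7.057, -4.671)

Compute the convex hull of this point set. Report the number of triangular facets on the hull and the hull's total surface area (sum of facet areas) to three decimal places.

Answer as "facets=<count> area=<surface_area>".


Hull vertices (11/16): indices [0, 1, 2, 6, 8, 10, 11, 12, 13, 14, 15].

Facet areas (half cross-product norm):
  f1: (p13, p10, p11) → 83.2134
  f2: (p13, p14, p2) → 114.9213
  f3: (p13, p14, p11) → 101.4113
  f4: (p15, p13, p10) → 50.2717
  f5: (p6, p14, p2) → 42.1329
  f6: (p6, p13, p2) → 14.5674
  f7: (p6, p15, p13) → 92.8954
  f8: (p6, p0, p10) → 67.3525
  f9: (p6, p15, p10) → 18.4094
  f10: (p8, p10, p11) → 44.2615
  f11: (p8, p0, p11) → 21.4999
  f12: (p8, p0, p10) → 18.7467
  f13: (p12, p6, p14) → 59.4795
  f14: (p12, p14, p11) → 95.2218
  f15: (p12, p0, p11) → 86.6157
  f16: (p1, p6, p0) → 17.9613
  f17: (p1, p12, p0) → 9.7972
  f18: (p1, p12, p6) → 29.9793
Σ area = 968.738

Euler characteristic 11−27+18 = 2 ✓

facets=18 area=968.738


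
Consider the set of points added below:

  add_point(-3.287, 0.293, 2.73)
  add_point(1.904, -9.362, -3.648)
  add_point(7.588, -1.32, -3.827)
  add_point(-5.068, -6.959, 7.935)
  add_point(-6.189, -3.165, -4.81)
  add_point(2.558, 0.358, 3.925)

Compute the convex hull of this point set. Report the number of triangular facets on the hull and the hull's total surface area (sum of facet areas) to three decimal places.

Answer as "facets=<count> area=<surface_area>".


6 of the 6 inputs are extreme points: [0, 1, 2, 3, 4, 5].

Triangle areas on the boundary:
  f1: (p1, p2, p4) → 50.4834
  f2: (p3, p1, p4) → 64.2211
  f3: (p3, p1, p2) → 66.6916
  f4: (p0, p2, p4) → 55.0111
  f5: (p0, p3, p4) → 39.7430
  f6: (p5, p3, p2) → 44.7298
  f7: (p5, p0, p2) → 26.1670
  f8: (p5, p0, p3) → 27.0537
Σ area = 374.101

Euler: V−E+F = 6−12+8 = 2.

facets=8 area=374.101


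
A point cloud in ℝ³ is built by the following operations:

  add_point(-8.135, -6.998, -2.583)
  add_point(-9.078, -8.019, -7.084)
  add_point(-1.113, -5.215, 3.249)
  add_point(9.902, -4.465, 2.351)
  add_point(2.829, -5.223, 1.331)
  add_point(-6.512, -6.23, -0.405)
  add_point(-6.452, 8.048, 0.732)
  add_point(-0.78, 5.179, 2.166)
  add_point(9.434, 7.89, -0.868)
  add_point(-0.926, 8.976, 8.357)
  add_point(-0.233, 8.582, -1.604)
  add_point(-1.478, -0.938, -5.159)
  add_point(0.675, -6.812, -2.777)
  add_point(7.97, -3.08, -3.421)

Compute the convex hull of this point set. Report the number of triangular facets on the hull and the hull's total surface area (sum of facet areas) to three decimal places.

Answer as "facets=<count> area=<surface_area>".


Extreme-point indices: [0, 1, 2, 3, 5, 6, 8, 9, 10, 11, 12, 13] — 12 of 14 on the boundary.

Per-facet area ½‖(b−a)×(c−a)‖:
  f1: (p8, p9, p3) → 88.7013
  f2: (p2, p9, p3) → 83.4409
  f3: (p13, p8, p3) → 35.4301
  f4: (p6, p0, p1) → 32.8428
  f5: (p6, p0, p9) → 69.1942
  f6: (p5, p0, p9) → 16.7059
  f7: (p5, p2, p9) → 46.7507
  f8: (p5, p2, p0) → 3.1848
  f9: (p12, p13, p1) → 24.8328
  f10: (p12, p13, p3) → 25.5219
  f11: (p12, p2, p3) → 33.8715
  f12: (p12, p0, p1) → 20.4073
  f13: (p12, p2, p0) → 27.3460
  f14: (p11, p13, p1) → 42.4668
  f15: (p11, p13, p8) → 55.8335
  f16: (p10, p8, p9) → 48.5631
  f17: (p10, p6, p9) → 30.3580
  f18: (p10, p11, p8) → 49.5916
  f19: (p10, p6, p1) → 60.0874
  f20: (p10, p11, p1) → 34.2416
Σ area = 829.372

Euler: V−E+F = 12−30+20 = 2.

facets=20 area=829.372


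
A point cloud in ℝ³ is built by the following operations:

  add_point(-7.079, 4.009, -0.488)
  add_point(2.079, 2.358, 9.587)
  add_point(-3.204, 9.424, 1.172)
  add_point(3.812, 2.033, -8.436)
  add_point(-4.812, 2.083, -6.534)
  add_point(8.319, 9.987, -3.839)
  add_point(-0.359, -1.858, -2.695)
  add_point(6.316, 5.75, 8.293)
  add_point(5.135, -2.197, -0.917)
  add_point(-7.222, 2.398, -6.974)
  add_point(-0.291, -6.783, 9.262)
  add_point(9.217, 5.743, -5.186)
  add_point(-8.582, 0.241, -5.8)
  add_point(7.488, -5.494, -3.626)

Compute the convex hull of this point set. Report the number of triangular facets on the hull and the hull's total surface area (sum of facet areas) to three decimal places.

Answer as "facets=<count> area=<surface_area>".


Hull vertices (11/14): indices [0, 1, 2, 3, 5, 7, 9, 10, 11, 12, 13].

Area of each hull facet:
  f1: (p13, p10, p12) → 121.9734
  f2: (p3, p13, p12) → 61.0421
  f3: (p3, p13, p11) → 35.1362
  f4: (p7, p2, p1) → 33.4375
  f5: (p7, p13, p11) → 78.0395
  f6: (p7, p1, p10) → 16.7997
  f7: (p7, p13, p10) → 99.5356
  f8: (p0, p10, p12) → 52.5676
  f9: (p0, p1, p10) → 64.6064
  f10: (p0, p2, p1) → 41.7907
  f11: (p9, p3, p12) → 13.4481
  f12: (p9, p0, p12) → 9.1729
  f13: (p9, p0, p2) → 20.6309
  f14: (p5, p7, p11) → 29.5378
  f15: (p5, p7, p2) → 69.4980
  f16: (p5, p9, p2) → 72.0644
  f17: (p5, p3, p11) → 14.7607
  f18: (p5, p9, p3) → 53.3334
Σ area = 887.375

Euler: V−E+F = 11−27+18 = 2.

facets=18 area=887.375


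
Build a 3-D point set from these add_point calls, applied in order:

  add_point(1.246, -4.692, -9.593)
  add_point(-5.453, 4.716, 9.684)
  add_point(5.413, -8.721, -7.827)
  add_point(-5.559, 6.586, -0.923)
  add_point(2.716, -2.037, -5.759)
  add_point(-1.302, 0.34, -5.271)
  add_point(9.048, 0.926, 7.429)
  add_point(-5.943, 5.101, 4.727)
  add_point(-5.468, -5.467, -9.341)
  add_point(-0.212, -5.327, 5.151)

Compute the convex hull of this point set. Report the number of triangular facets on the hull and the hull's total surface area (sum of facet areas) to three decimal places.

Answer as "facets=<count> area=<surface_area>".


facets=14 area=734.086

Points on the hull: [0, 1, 2, 3, 4, 6, 7, 8, 9] (9 of 10).

Triangle areas on the boundary:
  f1: (p9, p2, p6) → 82.9346
  f2: (p4, p2, p6) → 53.9144
  f3: (p4, p3, p6) → 94.4314
  f4: (p1, p9, p6) → 68.4741
  f5: (p1, p3, p7) → 3.5174
  f6: (p1, p3, p6) → 81.2686
  f7: (p8, p9, p2) → 79.0724
  f8: (p8, p3, p7) → 40.3933
  f9: (p8, p1, p7) → 29.3748
  f10: (p8, p1, p9) → 91.9490
  f11: (p0, p4, p2) → 14.7734
  f12: (p0, p8, p2) → 16.4591
  f13: (p0, p4, p3) → 27.9169
  f14: (p0, p8, p3) → 49.6066
Σ area = 734.086

Euler characteristic 9−21+14 = 2 ✓


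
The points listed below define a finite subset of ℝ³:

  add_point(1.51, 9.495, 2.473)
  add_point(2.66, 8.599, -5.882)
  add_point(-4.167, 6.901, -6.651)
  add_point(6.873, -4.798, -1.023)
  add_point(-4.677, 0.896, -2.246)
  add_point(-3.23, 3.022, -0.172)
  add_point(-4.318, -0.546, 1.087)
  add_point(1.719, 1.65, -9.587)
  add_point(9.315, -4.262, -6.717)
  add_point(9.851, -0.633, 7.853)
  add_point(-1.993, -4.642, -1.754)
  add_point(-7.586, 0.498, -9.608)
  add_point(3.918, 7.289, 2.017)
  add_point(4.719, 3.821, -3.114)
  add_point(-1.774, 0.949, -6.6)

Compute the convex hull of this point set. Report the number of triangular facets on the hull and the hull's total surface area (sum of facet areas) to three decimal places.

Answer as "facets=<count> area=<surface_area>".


facets=20 area=730.010

12 of the 15 inputs are extreme points: [0, 1, 2, 3, 5, 6, 7, 8, 9, 10, 11, 12].

Area of each hull facet:
  f1: (p6, p0, p9) → 79.7014
  f2: (p2, p1, p0) → 30.0104
  f3: (p2, p6, p11) → 40.1422
  f4: (p8, p3, p9) → 24.3755
  f5: (p8, p1, p9) → 105.4031
  f6: (p12, p0, p9) → 12.1297
  f7: (p12, p1, p9) → 33.8536
  f8: (p12, p1, p0) → 13.3126
  f9: (p10, p6, p11) → 29.4704
  f10: (p10, p8, p11) → 66.5697
  f11: (p10, p8, p3) → 26.2610
  f12: (p10, p3, p9) → 42.6401
  f13: (p10, p6, p9) → 42.6054
  f14: (p5, p6, p0) → 11.0108
  f15: (p5, p2, p0) → 32.0921
  f16: (p5, p2, p6) → 10.6932
  f17: (p7, p8, p11) → 34.5760
  f18: (p7, p8, p1) → 38.0887
  f19: (p7, p2, p11) → 31.0635
  f20: (p7, p2, p1) → 26.0105
Σ area = 730.010

Euler: V−E+F = 12−30+20 = 2.


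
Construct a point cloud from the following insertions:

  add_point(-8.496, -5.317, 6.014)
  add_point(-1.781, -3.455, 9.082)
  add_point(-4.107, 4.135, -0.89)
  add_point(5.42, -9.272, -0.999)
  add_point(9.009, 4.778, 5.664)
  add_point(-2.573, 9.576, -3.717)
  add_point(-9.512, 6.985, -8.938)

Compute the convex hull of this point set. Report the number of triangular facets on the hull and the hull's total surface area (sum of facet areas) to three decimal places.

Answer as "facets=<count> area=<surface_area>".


Hull vertices (6/7): indices [0, 1, 3, 4, 5, 6].

Facet areas (half cross-product norm):
  f1: (p1, p3, p4) → 90.2271
  f2: (p0, p3, p6) → 154.4357
  f3: (p0, p1, p3) → 51.9989
  f4: (p5, p3, p6) → 92.9965
  f5: (p5, p3, p4) → 123.5867
  f6: (p5, p1, p4) → 106.2703
  f7: (p5, p0, p6) → 83.7226
  f8: (p5, p0, p1) → 68.8544
Σ area = 772.092

Euler characteristic 6−12+8 = 2 ✓

facets=8 area=772.092


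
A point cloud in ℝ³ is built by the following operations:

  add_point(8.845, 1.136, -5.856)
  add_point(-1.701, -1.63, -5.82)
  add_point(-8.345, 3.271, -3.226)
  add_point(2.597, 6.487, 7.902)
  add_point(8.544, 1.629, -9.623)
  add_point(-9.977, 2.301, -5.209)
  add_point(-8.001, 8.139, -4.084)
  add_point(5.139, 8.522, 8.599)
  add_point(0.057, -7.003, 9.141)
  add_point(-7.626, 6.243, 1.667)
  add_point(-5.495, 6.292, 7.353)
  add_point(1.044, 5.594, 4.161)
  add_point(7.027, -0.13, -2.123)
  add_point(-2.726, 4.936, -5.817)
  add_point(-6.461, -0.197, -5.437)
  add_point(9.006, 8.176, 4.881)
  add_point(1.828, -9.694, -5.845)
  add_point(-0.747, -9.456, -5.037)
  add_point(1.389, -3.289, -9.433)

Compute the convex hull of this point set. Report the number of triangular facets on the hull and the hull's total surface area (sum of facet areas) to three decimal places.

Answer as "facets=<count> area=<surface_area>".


facets=20 area=1085.564

Points on the hull: [0, 4, 5, 6, 7, 8, 9, 10, 15, 16, 17, 18] (12 of 19).

Facet areas (half cross-product norm):
  f1: (p10, p8, p5) → 101.0204
  f2: (p17, p8, p5) → 107.2912
  f3: (p17, p8, p16) → 18.8746
  f4: (p6, p4, p15) → 136.5612
  f5: (p18, p4, p16) → 28.4429
  f6: (p18, p17, p5) → 52.3656
  f7: (p18, p17, p16) → 9.9621
  f8: (p18, p6, p5) → 41.1551
  f9: (p18, p6, p4) → 68.0310
  f10: (p0, p4, p15) → 15.9984
  f11: (p0, p4, p16) → 24.5354
  f12: (p0, p8, p15) → 112.1029
  f13: (p0, p8, p16) → 98.5558
  f14: (p7, p8, p15) → 43.1687
  f15: (p7, p10, p8) → 77.7992
  f16: (p7, p6, p15) → 49.0649
  f17: (p7, p6, p10) → 62.1522
  f18: (p9, p10, p5) → 11.8079
  f19: (p9, p6, p5) → 18.9075
  f20: (p9, p6, p10) → 7.7674
Σ area = 1085.564

Check V−E+F: 12 − 30 + 20 = 2.


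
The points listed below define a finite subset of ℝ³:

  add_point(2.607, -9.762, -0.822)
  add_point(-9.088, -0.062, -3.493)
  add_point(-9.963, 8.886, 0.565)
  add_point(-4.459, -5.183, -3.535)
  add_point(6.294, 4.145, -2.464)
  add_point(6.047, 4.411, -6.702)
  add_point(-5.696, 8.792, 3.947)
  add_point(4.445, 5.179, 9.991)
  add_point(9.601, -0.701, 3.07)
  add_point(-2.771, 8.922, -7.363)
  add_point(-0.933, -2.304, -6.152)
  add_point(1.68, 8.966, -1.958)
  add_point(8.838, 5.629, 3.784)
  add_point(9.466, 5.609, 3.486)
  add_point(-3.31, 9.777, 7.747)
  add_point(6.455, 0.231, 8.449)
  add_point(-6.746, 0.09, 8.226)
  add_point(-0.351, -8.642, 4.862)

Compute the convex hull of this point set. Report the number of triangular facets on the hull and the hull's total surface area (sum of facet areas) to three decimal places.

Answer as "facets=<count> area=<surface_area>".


Hull vertices (15/18): indices [0, 1, 2, 3, 5, 7, 8, 9, 10, 11, 13, 14, 15, 16, 17].

Area of each hull facet:
  f1: (p1, p9, p2) → 49.2282
  f2: (p1, p16, p2) → 54.0881
  f3: (p5, p0, p8) → 69.5503
  f4: (p5, p13, p8) → 33.7237
  f5: (p17, p0, p8) → 38.8922
  f6: (p17, p1, p16) → 66.4933
  f7: (p11, p5, p9) → 27.4526
  f8: (p11, p5, p13) → 38.0033
  f9: (p10, p1, p9) → 47.2280
  f10: (p10, p5, p9) → 45.6065
  f11: (p10, p5, p0) → 45.5160
  f12: (p3, p10, p0) → 23.1088
  f13: (p3, p10, p1) → 18.1037
  f14: (p3, p17, p0) → 28.2782
  f15: (p3, p17, p1) → 29.2026
  f16: (p15, p17, p16) → 62.4481
  f17: (p15, p7, p16) → 34.4137
  f18: (p15, p17, p8) → 36.8695
  f19: (p15, p13, p8) → 19.4634
  f20: (p15, p7, p13) → 21.0265
  f21: (p14, p7, p16) → 46.8478
  f22: (p14, p16, p2) → 48.5914
  f23: (p14, p11, p13) → 54.8423
  f24: (p14, p7, p13) → 36.5528
  f25: (p14, p9, p2) → 52.4180
  f26: (p14, p11, p9) → 35.1918
Σ area = 1063.141

Euler characteristic 15−39+26 = 2 ✓

facets=26 area=1063.141


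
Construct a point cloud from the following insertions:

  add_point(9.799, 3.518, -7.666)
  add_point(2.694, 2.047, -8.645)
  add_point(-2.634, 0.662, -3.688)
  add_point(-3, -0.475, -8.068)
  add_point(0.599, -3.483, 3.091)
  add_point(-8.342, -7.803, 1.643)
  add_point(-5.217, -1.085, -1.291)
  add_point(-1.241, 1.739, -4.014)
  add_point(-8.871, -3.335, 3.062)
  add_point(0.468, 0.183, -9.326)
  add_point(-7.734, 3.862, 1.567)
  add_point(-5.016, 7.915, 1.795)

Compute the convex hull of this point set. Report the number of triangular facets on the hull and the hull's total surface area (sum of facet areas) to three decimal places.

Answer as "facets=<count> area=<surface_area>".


9 of the 12 inputs are extreme points: [0, 1, 3, 4, 5, 8, 9, 10, 11].

Area of each hull facet:
  f1: (p4, p11, p8) → 53.8953
  f2: (p4, p11, p0) → 98.6237
  f3: (p1, p11, p0) → 48.9485
  f4: (p1, p9, p0) → 5.1753
  f5: (p1, p3, p11) → 40.9314
  f6: (p1, p3, p9) → 3.8550
  f7: (p5, p9, p0) → 67.4622
  f8: (p5, p4, p0) → 62.6835
  f9: (p5, p3, p9) → 17.4231
  f10: (p5, p4, p8) → 22.1630
  f11: (p5, p3, p8) → 30.2853
  f12: (p10, p11, p8) → 8.6830
  f13: (p10, p3, p8) → 42.6787
  f14: (p10, p3, p11) → 28.0698
Σ area = 530.878

Check V−E+F: 9 − 21 + 14 = 2.

facets=14 area=530.878


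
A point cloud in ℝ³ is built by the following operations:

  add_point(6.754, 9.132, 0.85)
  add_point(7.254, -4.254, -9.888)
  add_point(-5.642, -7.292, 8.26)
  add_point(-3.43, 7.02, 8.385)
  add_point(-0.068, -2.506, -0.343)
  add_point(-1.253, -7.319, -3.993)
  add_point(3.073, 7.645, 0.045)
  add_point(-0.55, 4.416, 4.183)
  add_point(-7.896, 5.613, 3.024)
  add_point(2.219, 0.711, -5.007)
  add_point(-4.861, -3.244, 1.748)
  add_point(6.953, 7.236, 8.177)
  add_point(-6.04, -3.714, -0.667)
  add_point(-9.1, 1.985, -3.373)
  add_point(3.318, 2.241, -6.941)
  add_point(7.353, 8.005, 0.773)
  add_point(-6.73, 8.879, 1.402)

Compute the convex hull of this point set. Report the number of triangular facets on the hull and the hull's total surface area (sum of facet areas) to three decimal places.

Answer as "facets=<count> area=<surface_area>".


facets=20 area=932.902

12 of the 17 inputs are extreme points: [0, 1, 2, 3, 5, 8, 11, 12, 13, 14, 15, 16].

Triangle areas on the boundary:
  f1: (p5, p1, p13) → 62.3502
  f2: (p2, p5, p1) → 44.0181
  f3: (p14, p1, p13) → 44.0169
  f4: (p12, p5, p13) → 20.1455
  f5: (p12, p2, p13) → 24.8028
  f6: (p12, p2, p5) → 32.1347
  f7: (p11, p1, p15) → 49.6038
  f8: (p11, p2, p1) → 189.3187
  f9: (p11, p3, p2) → 74.0823
  f10: (p16, p14, p13) → 55.8626
  f11: (p16, p11, p3) → 37.9432
  f12: (p0, p1, p15) → 7.3996
  f13: (p0, p14, p1) → 35.4471
  f14: (p0, p16, p14) → 70.6130
  f15: (p0, p11, p15) → 4.7657
  f16: (p0, p16, p11) → 51.0868
  f17: (p8, p2, p13) → 52.2986
  f18: (p8, p16, p13) → 14.1923
  f19: (p8, p3, p2) → 49.2061
  f20: (p8, p16, p3) → 13.6142
Σ area = 932.902

Euler characteristic 12−30+20 = 2 ✓


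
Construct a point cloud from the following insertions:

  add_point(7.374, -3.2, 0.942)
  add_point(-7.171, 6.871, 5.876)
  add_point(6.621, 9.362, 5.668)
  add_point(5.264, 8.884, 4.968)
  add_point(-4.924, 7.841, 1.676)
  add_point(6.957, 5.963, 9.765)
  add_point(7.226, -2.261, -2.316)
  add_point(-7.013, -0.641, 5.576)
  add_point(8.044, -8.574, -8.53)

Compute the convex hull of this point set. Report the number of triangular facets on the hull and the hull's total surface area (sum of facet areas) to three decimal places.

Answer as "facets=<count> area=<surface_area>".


7 of the 9 inputs are extreme points: [0, 1, 2, 4, 5, 7, 8].

Per-facet area ½‖(b−a)×(c−a)‖:
  f1: (p5, p2, p1) → 37.3090
  f2: (p5, p2, p8) → 61.1046
  f3: (p7, p5, p1) → 55.0592
  f4: (p4, p2, p1) → 29.4421
  f5: (p4, p2, p8) → 136.9699
  f6: (p4, p7, p1) → 18.0554
  f7: (p4, p7, p8) → 105.2975
  f8: (p0, p5, p8) → 19.8091
  f9: (p0, p7, p8) → 76.5669
  f10: (p0, p7, p5) → 90.9942
Σ area = 630.608

Euler: V−E+F = 7−15+10 = 2.

facets=10 area=630.608


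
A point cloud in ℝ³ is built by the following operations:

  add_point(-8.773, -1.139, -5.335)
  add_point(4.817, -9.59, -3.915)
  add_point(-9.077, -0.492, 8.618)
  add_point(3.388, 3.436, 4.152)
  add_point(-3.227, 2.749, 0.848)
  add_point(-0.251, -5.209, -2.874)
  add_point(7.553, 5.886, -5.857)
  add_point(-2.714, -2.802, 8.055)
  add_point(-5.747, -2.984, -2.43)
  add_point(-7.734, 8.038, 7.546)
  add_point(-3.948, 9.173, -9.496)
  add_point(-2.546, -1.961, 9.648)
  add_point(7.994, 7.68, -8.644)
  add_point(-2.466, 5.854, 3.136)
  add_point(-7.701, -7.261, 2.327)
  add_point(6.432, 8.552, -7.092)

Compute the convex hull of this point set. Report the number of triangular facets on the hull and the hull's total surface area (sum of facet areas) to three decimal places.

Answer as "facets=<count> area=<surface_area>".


Points on the hull: [0, 1, 2, 3, 6, 9, 10, 11, 12, 14, 15] (11 of 16).

Facet areas (half cross-product norm):
  f1: (p10, p1, p12) → 109.6291
  f2: (p0, p10, p1) → 96.3993
  f3: (p14, p0, p2) → 46.0117
  f4: (p14, p0, p1) → 69.2219
  f5: (p11, p3, p1) → 74.3006
  f6: (p11, p14, p2) → 31.0209
  f7: (p11, p14, p1) → 73.7018
  f8: (p6, p1, p12) → 20.1335
  f9: (p6, p3, p12) → 7.3559
  f10: (p6, p3, p1) → 81.0098
  f11: (p9, p0, p2) → 60.5850
  f12: (p9, p0, p10) → 93.2622
  f13: (p9, p11, p2) → 29.3664
  f14: (p9, p11, p3) → 52.9361
  f15: (p15, p3, p12) → 12.1762
  f16: (p15, p9, p3) → 75.7722
  f17: (p15, p10, p12) → 10.8315
  f18: (p15, p9, p10) → 93.3495
Σ area = 1037.063

Check V−E+F: 11 − 27 + 18 = 2.

facets=18 area=1037.063


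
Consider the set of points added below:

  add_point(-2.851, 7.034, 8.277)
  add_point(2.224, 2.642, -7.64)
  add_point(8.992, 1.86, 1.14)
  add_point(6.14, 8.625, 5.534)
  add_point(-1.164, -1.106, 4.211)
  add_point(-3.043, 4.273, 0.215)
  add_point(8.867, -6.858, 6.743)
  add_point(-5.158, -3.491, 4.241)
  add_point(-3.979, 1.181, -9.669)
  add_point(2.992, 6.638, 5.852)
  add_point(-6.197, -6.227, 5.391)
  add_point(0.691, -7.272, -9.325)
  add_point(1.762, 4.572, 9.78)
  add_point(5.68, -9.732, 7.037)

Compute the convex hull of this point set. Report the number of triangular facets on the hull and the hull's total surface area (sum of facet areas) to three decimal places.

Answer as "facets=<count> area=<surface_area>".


facets=16 area=931.346

10 of the 14 inputs are extreme points: [0, 1, 2, 3, 6, 8, 10, 11, 12, 13].

Area of each hull facet:
  f1: (p12, p13, p10) → 82.1696
  f2: (p11, p13, p10) → 96.9780
  f3: (p11, p8, p10) → 76.5888
  f4: (p6, p12, p13) → 29.3059
  f5: (p6, p11, p2) → 83.1230
  f6: (p6, p11, p13) → 37.1146
  f7: (p0, p8, p10) → 114.1573
  f8: (p0, p12, p10) → 37.4749
  f9: (p1, p11, p2) → 55.8494
  f10: (p1, p11, p8) → 31.1325
  f11: (p3, p6, p2) → 40.9488
  f12: (p3, p6, p12) → 50.5013
  f13: (p3, p0, p12) → 19.8275
  f14: (p3, p1, p2) → 47.0260
  f15: (p3, p0, p8) → 88.9046
  f16: (p3, p1, p8) → 40.2441
Σ area = 931.346

Euler characteristic 10−24+16 = 2 ✓


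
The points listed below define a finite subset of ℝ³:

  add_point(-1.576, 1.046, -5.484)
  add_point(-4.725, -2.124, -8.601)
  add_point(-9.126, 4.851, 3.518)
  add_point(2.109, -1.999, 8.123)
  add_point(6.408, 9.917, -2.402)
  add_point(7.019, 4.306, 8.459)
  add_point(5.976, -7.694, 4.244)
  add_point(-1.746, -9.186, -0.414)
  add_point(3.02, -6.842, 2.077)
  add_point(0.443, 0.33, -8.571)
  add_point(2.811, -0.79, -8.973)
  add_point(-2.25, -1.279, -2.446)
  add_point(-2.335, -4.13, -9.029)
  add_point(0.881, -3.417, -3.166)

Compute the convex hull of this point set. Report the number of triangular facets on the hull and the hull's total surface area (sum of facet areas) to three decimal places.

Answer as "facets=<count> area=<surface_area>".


facets=16 area=833.250

Points on the hull: [1, 2, 3, 4, 5, 6, 7, 9, 10, 12] (10 of 14).

Facet areas (half cross-product norm):
  f1: (p4, p5, p2) → 97.8774
  f2: (p1, p7, p2) → 80.1084
  f3: (p1, p4, p2) → 116.1060
  f4: (p3, p5, p2) → 55.3416
  f5: (p3, p7, p2) → 80.5865
  f6: (p6, p3, p7) → 36.0749
  f7: (p6, p3, p5) → 30.2573
  f8: (p6, p4, p5) → 77.3967
  f9: (p10, p6, p4) → 98.8532
  f10: (p9, p1, p4) → 24.7191
  f11: (p9, p10, p4) → 17.0433
  f12: (p9, p10, p1) → 5.9175
  f13: (p12, p1, p7) → 15.2593
  f14: (p12, p10, p1) → 9.2505
  f15: (p12, p6, p7) → 41.7943
  f16: (p12, p10, p6) → 46.6639
Σ area = 833.250

Euler characteristic 10−24+16 = 2 ✓


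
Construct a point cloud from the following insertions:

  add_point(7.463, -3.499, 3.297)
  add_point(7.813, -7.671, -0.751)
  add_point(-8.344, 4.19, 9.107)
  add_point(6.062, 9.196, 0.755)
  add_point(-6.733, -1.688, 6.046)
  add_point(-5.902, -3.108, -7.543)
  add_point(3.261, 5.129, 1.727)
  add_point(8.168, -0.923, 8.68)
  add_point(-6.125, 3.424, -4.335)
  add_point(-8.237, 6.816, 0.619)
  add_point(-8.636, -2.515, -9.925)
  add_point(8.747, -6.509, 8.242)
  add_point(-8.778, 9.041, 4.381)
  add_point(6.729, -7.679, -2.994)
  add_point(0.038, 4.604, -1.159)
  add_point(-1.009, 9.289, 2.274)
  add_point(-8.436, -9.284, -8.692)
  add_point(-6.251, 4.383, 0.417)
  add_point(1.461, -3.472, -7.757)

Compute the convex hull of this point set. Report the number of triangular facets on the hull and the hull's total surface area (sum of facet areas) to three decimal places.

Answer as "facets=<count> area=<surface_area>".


facets=24 area=1127.249

Hull vertices (14/19): indices [1, 2, 3, 4, 7, 8, 9, 10, 11, 12, 13, 15, 16, 18].

Facet areas (half cross-product norm):
  f1: (p2, p16, p12) → 75.1650
  f2: (p10, p16, p12) → 55.5678
  f3: (p1, p16, p11) → 69.9470
  f4: (p1, p13, p16) → 14.0555
  f5: (p4, p16, p11) → 135.9035
  f6: (p4, p2, p11) → 50.7070
  f7: (p4, p2, p16) → 36.5726
  f8: (p7, p2, p11) → 44.7743
  f9: (p7, p1, p11) → 25.1938
  f10: (p18, p13, p16) → 44.7277
  f11: (p18, p10, p16) → 35.2549
  f12: (p3, p7, p2) → 104.6489
  f13: (p3, p15, p12) → 2.0033
  f14: (p3, p2, p12) → 51.5224
  f15: (p3, p7, p1) → 75.4683
  f16: (p3, p18, p13) → 65.5396
  f17: (p3, p1, p13) → 21.1904
  f18: (p3, p8, p15) → 34.6374
  f19: (p3, p8, p10) → 40.0557
  f20: (p3, p18, p10) → 78.3360
  f21: (p9, p15, p12) → 16.7626
  f22: (p9, p8, p15) → 24.8659
  f23: (p9, p10, p12) → 7.4617
  f24: (p9, p8, p10) → 16.8880
Σ area = 1127.249

Check V−E+F: 14 − 36 + 24 = 2.


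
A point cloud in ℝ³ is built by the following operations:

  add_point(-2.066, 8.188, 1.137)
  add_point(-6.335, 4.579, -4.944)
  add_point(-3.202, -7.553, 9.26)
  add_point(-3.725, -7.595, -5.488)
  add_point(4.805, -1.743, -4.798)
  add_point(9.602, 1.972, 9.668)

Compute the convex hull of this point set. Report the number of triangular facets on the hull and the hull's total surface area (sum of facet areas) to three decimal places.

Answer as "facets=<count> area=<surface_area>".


facets=8 area=678.336

6 of the 6 inputs are extreme points: [0, 1, 2, 3, 4, 5].

Per-facet area ½‖(b−a)×(c−a)‖:
  f1: (p2, p3, p1) → 91.8868
  f2: (p2, p0, p1) → 73.0496
  f3: (p2, p0, p5) → 116.5251
  f4: (p4, p3, p1) → 59.7030
  f5: (p4, p0, p1) → 51.3288
  f6: (p4, p0, p5) → 95.5152
  f7: (p4, p2, p5) → 114.1929
  f8: (p4, p2, p3) → 76.1347
Σ area = 678.336

Euler: V−E+F = 6−12+8 = 2.


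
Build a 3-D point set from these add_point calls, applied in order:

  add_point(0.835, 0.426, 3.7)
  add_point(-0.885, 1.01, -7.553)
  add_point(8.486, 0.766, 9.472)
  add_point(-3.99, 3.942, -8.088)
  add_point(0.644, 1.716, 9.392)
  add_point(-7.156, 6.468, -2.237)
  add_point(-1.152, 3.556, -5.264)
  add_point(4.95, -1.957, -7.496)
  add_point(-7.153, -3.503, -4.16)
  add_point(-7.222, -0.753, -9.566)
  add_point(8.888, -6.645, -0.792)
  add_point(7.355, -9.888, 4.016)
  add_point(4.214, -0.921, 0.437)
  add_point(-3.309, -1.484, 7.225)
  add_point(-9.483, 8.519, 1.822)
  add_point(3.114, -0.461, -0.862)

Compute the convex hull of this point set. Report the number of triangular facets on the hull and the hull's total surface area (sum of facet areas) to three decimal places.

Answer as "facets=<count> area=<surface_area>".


facets=18 area=877.154

Hull vertices (11/16): indices [2, 3, 4, 6, 7, 8, 9, 10, 11, 13, 14].

Area of each hull facet:
  f1: (p11, p9, p10) → 54.8158
  f2: (p7, p9, p10) → 45.0970
  f3: (p8, p9, p14) → 41.3311
  f4: (p8, p11, p9) → 44.0589
  f5: (p3, p9, p14) → 34.7845
  f6: (p3, p7, p9) → 31.5660
  f7: (p6, p3, p14) → 23.9943
  f8: (p6, p3, p7) → 15.8270
  f9: (p2, p7, p10) → 55.1570
  f10: (p2, p11, p10) → 35.7093
  f11: (p2, p4, p11) → 47.4879
  f12: (p2, p6, p7) → 73.0945
  f13: (p2, p4, p14) → 36.6910
  f14: (p2, p6, p14) → 106.9346
  f15: (p13, p4, p11) → 38.3398
  f16: (p13, p8, p11) → 84.7684
  f17: (p13, p4, p14) → 35.7014
  f18: (p13, p8, p14) → 71.7952
Σ area = 877.154

Euler characteristic 11−27+18 = 2 ✓


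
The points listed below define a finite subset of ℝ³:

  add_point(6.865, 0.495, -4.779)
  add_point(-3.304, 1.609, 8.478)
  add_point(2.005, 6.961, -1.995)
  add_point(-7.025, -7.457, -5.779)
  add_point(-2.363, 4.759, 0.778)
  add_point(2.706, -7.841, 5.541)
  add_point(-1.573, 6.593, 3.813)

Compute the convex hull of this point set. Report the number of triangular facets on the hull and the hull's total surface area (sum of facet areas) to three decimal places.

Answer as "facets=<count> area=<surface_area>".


facets=10 area=522.115

Hull vertices (7/7): indices [0, 1, 2, 3, 4, 5, 6].

Per-facet area ½‖(b−a)×(c−a)‖:
  f1: (p2, p0, p3) → 68.2684
  f2: (p5, p0, p3) → 95.8793
  f3: (p1, p5, p3) → 85.2309
  f4: (p4, p2, p3) → 38.4682
  f5: (p4, p1, p3) → 61.1147
  f6: (p6, p4, p2) → 10.2037
  f7: (p6, p4, p1) → 12.6622
  f8: (p6, p2, p0) → 24.7142
  f9: (p6, p5, p0) → 86.4579
  f10: (p6, p1, p5) → 39.1149
Σ area = 522.115

Check V−E+F: 7 − 15 + 10 = 2.


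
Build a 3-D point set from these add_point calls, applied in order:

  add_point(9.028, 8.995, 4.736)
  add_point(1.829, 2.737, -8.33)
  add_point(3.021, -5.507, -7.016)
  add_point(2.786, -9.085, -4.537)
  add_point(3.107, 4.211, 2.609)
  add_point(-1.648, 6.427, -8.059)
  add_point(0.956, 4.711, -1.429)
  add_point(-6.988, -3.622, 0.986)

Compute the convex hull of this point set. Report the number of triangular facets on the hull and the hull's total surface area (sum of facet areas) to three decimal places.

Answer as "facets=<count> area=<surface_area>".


Hull vertices (6/8): indices [0, 1, 2, 3, 5, 7].

Triangle areas on the boundary:
  f1: (p3, p0, p7) → 125.0151
  f2: (p5, p0, p7) → 121.4378
  f3: (p5, p1, p0) → 41.0610
  f4: (p2, p5, p1) → 12.8737
  f5: (p2, p3, p0) → 40.9956
  f6: (p2, p1, p0) → 66.9750
  f7: (p2, p3, p7) → 27.1545
  f8: (p2, p5, p7) → 77.5022
Σ area = 513.015

Euler: V−E+F = 6−12+8 = 2.

facets=8 area=513.015


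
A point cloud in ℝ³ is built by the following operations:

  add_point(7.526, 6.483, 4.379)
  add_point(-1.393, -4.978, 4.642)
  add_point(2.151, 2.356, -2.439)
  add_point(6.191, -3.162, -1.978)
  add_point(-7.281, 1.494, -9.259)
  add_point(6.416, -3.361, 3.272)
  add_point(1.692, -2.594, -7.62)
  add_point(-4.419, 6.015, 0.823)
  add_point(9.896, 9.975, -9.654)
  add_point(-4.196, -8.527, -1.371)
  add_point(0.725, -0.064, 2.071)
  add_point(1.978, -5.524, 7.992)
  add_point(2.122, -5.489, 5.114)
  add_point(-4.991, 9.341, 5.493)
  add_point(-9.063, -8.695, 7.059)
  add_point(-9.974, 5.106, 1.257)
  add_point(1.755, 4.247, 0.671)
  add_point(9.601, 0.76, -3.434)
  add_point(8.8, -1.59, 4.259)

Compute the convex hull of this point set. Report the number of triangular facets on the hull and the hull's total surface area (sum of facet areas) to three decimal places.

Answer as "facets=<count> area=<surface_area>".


Extreme-point indices: [0, 3, 4, 5, 6, 8, 9, 11, 12, 13, 14, 15, 17, 18] — 14 of 19 on the boundary.

Area of each hull facet:
  f1: (p4, p8, p15) → 109.1570
  f2: (p4, p14, p15) → 85.6856
  f3: (p13, p8, p15) → 82.5321
  f4: (p13, p14, p15) → 56.5617
  f5: (p13, p11, p14) → 94.3382
  f6: (p6, p4, p8) → 75.1084
  f7: (p0, p13, p8) → 92.7590
  f8: (p0, p13, p11) → 86.1558
  f9: (p17, p6, p8) → 53.0192
  f10: (p9, p4, p14) → 58.0750
  f11: (p9, p6, p4) → 51.3473
  f12: (p9, p11, p14) → 51.0792
  f13: (p18, p0, p11) → 33.7739
  f14: (p18, p0, p8) → 58.7261
  f15: (p18, p17, p8) → 28.3675
  f16: (p3, p17, p6) → 19.3797
  f17: (p3, p9, p6) → 37.2814
  f18: (p3, p18, p17) → 18.4910
  f19: (p5, p18, p11) → 9.5107
  f20: (p5, p3, p18) → 7.7788
  f21: (p5, p3, p9) → 30.7648
  f22: (p12, p9, p11) → 10.5591
  f23: (p12, p5, p11) → 6.7636
  f24: (p12, p5, p9) → 21.9965
Σ area = 1179.212

Check V−E+F: 14 − 36 + 24 = 2.

facets=24 area=1179.212


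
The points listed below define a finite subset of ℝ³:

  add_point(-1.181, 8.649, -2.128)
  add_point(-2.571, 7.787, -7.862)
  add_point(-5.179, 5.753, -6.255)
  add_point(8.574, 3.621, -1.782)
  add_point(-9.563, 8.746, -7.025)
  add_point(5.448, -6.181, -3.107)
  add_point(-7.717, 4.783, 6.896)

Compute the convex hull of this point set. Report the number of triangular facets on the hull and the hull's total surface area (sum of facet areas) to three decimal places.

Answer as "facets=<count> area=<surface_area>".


Points on the hull: [0, 1, 3, 4, 5, 6] (6 of 7).

Per-facet area ½‖(b−a)×(c−a)‖:
  f1: (p6, p5, p4) → 140.2546
  f2: (p6, p5, p3) → 94.8964
  f3: (p1, p5, p4) → 49.8902
  f4: (p1, p5, p3) → 69.2948
  f5: (p0, p6, p3) → 61.3849
  f6: (p0, p1, p3) → 32.2519
  f7: (p0, p6, p4) → 57.0203
  f8: (p0, p1, p4) → 21.0892
Σ area = 526.082

Euler characteristic 6−12+8 = 2 ✓

facets=8 area=526.082


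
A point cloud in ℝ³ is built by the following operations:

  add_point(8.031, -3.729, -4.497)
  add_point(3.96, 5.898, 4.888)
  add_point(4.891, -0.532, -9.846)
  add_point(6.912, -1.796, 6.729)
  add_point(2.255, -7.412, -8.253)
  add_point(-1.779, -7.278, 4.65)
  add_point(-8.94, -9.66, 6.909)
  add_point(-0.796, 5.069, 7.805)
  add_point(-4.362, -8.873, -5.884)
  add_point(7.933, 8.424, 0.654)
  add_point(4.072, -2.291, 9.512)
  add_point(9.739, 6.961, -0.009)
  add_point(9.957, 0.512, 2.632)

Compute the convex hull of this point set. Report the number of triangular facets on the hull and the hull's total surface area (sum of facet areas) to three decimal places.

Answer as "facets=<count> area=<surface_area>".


facets=22 area=880.586

Points on the hull: [0, 1, 2, 3, 4, 5, 6, 7, 8, 9, 10, 11, 12] (13 of 13).

Per-facet area ½‖(b−a)×(c−a)‖:
  f1: (p11, p2, p9) → 15.4463
  f2: (p11, p10, p9) → 17.3789
  f3: (p7, p10, p6) → 67.8740
  f4: (p7, p2, p9) → 82.6685
  f5: (p8, p4, p6) → 37.8571
  f6: (p8, p4, p2) → 22.0814
  f7: (p8, p7, p6) → 113.1604
  f8: (p8, p7, p2) → 120.8076
  f9: (p0, p4, p2) → 23.8334
  f10: (p0, p11, p12) → 29.4092
  f11: (p0, p11, p2) → 40.8169
  f12: (p3, p11, p12) → 14.9885
  f13: (p3, p11, p10) → 16.7357
  f14: (p3, p0, p12) → 22.8703
  f15: (p1, p10, p9) → 22.1404
  f16: (p1, p7, p9) → 6.4029
  f17: (p1, p7, p10) → 24.6190
  f18: (p5, p4, p6) → 44.7535
  f19: (p5, p0, p4) → 51.2286
  f20: (p5, p3, p0) → 58.7646
  f21: (p5, p10, p6) → 28.7376
  f22: (p5, p3, p10) → 18.0115
Σ area = 880.586

Euler: V−E+F = 13−33+22 = 2.


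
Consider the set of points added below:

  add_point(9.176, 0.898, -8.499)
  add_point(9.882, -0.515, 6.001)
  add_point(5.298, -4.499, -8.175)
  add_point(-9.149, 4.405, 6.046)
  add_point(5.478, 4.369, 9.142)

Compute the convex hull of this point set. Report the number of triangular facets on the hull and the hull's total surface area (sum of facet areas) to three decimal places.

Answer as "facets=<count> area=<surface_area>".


Points on the hull: [0, 1, 2, 3, 4] (5 of 5).

Triangle areas on the boundary:
  f1: (p2, p1, p3) → 147.8269
  f2: (p0, p2, p3) → 73.3914
  f3: (p0, p2, p1) → 48.2873
  f4: (p4, p1, p3) → 47.0702
  f5: (p4, p0, p3) → 137.2181
  f6: (p4, p0, p1) → 50.0929
Σ area = 503.887

Euler characteristic 5−9+6 = 2 ✓

facets=6 area=503.887


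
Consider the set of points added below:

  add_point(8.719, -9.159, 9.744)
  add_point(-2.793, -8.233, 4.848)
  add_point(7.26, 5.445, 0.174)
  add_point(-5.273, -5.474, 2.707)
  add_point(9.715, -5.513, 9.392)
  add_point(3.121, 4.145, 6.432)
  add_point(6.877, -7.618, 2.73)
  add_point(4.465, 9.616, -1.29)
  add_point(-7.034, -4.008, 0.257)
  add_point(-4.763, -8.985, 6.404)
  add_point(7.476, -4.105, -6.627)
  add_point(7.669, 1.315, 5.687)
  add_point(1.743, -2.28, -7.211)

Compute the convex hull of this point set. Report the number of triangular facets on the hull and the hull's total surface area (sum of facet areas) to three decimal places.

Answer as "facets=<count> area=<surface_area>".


facets=18 area=773.677

Points on the hull: [0, 2, 4, 5, 6, 7, 8, 9, 10, 11, 12] (11 of 13).

Area of each hull facet:
  f1: (p12, p7, p8) → 79.0307
  f2: (p5, p7, p8) → 68.6798
  f3: (p0, p5, p4) → 17.4319
  f4: (p10, p0, p4) → 30.5179
  f5: (p10, p2, p4) → 82.4900
  f6: (p10, p12, p7) → 40.9741
  f7: (p10, p2, p7) → 26.6083
  f8: (p9, p5, p8) → 58.4123
  f9: (p9, p0, p5) → 92.7637
  f10: (p9, p12, p8) → 44.7205
  f11: (p9, p10, p12) → 49.1673
  f12: (p11, p5, p7) → 25.7840
  f13: (p11, p2, p7) → 12.2817
  f14: (p11, p5, p4) → 17.4525
  f15: (p11, p2, p4) → 12.5147
  f16: (p6, p10, p0) → 12.4367
  f17: (p6, p9, p0) → 45.4154
  f18: (p6, p9, p10) → 56.9953
Σ area = 773.677

Euler characteristic 11−27+18 = 2 ✓
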